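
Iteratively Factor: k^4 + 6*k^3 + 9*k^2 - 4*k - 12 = (k + 2)*(k^3 + 4*k^2 + k - 6) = (k - 1)*(k + 2)*(k^2 + 5*k + 6) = (k - 1)*(k + 2)*(k + 3)*(k + 2)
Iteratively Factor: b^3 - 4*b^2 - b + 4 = (b - 1)*(b^2 - 3*b - 4) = (b - 1)*(b + 1)*(b - 4)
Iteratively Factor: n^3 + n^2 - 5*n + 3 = (n - 1)*(n^2 + 2*n - 3) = (n - 1)*(n + 3)*(n - 1)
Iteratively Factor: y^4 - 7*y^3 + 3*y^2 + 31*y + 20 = (y - 4)*(y^3 - 3*y^2 - 9*y - 5) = (y - 4)*(y + 1)*(y^2 - 4*y - 5) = (y - 5)*(y - 4)*(y + 1)*(y + 1)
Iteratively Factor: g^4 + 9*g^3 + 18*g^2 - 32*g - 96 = (g + 4)*(g^3 + 5*g^2 - 2*g - 24) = (g + 4)^2*(g^2 + g - 6) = (g - 2)*(g + 4)^2*(g + 3)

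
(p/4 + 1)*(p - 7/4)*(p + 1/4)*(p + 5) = p^4/4 + 15*p^3/8 + 97*p^2/64 - 543*p/64 - 35/16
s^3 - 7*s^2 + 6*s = s*(s - 6)*(s - 1)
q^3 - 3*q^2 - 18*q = q*(q - 6)*(q + 3)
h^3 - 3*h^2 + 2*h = h*(h - 2)*(h - 1)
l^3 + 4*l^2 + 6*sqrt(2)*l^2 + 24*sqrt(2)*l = l*(l + 4)*(l + 6*sqrt(2))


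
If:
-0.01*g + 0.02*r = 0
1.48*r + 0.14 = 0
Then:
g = -0.19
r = -0.09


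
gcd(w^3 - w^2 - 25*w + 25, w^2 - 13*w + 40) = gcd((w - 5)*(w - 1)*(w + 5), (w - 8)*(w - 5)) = w - 5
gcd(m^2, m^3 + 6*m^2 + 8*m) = m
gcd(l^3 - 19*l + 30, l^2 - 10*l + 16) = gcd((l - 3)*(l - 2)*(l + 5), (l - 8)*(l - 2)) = l - 2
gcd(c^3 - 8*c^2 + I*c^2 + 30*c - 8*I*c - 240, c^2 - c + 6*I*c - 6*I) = c + 6*I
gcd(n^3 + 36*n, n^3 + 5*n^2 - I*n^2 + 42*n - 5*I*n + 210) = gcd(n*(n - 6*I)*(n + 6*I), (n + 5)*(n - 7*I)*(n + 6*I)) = n + 6*I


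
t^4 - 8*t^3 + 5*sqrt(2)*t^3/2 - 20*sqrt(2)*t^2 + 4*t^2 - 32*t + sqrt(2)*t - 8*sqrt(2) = (t - 8)*(t + sqrt(2)/2)*(t + sqrt(2))^2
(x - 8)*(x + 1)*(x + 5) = x^3 - 2*x^2 - 43*x - 40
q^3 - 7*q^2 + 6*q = q*(q - 6)*(q - 1)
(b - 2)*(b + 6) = b^2 + 4*b - 12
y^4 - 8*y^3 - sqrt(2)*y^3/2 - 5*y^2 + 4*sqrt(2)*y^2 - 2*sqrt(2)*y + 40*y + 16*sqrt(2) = (y - 8)*(y - 2*sqrt(2))*(y + sqrt(2)/2)*(y + sqrt(2))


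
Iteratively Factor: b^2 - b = (b - 1)*(b)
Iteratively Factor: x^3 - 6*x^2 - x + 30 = (x - 5)*(x^2 - x - 6) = (x - 5)*(x - 3)*(x + 2)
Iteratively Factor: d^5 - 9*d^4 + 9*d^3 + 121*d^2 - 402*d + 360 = (d - 2)*(d^4 - 7*d^3 - 5*d^2 + 111*d - 180) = (d - 2)*(d + 4)*(d^3 - 11*d^2 + 39*d - 45) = (d - 3)*(d - 2)*(d + 4)*(d^2 - 8*d + 15) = (d - 5)*(d - 3)*(d - 2)*(d + 4)*(d - 3)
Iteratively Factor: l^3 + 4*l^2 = (l)*(l^2 + 4*l) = l*(l + 4)*(l)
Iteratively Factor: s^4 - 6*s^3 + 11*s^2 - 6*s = (s - 3)*(s^3 - 3*s^2 + 2*s) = s*(s - 3)*(s^2 - 3*s + 2) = s*(s - 3)*(s - 1)*(s - 2)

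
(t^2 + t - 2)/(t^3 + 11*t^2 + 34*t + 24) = (t^2 + t - 2)/(t^3 + 11*t^2 + 34*t + 24)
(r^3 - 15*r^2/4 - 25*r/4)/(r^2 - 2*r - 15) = r*(4*r + 5)/(4*(r + 3))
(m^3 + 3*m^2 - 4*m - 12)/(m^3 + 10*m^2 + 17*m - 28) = (m^3 + 3*m^2 - 4*m - 12)/(m^3 + 10*m^2 + 17*m - 28)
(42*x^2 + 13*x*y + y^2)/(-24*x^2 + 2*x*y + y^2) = (-7*x - y)/(4*x - y)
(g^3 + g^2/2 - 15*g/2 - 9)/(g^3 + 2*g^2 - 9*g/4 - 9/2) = 2*(g - 3)/(2*g - 3)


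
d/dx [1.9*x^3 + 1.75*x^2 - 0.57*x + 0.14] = 5.7*x^2 + 3.5*x - 0.57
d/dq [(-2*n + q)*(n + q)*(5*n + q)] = -7*n^2 + 8*n*q + 3*q^2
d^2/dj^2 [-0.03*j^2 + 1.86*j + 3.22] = -0.0600000000000000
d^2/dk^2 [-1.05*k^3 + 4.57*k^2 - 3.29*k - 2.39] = 9.14 - 6.3*k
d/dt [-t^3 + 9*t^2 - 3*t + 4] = -3*t^2 + 18*t - 3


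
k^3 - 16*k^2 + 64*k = k*(k - 8)^2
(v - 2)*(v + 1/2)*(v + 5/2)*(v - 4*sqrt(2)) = v^4 - 4*sqrt(2)*v^3 + v^3 - 4*sqrt(2)*v^2 - 19*v^2/4 - 5*v/2 + 19*sqrt(2)*v + 10*sqrt(2)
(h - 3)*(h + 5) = h^2 + 2*h - 15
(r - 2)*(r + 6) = r^2 + 4*r - 12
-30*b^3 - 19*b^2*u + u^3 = (-5*b + u)*(2*b + u)*(3*b + u)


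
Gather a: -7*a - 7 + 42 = 35 - 7*a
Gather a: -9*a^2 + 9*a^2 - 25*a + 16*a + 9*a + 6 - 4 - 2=0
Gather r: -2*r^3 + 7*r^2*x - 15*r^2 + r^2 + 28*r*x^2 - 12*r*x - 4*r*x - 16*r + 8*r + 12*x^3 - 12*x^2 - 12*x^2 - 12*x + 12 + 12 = -2*r^3 + r^2*(7*x - 14) + r*(28*x^2 - 16*x - 8) + 12*x^3 - 24*x^2 - 12*x + 24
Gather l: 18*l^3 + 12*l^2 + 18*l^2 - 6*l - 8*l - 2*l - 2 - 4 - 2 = 18*l^3 + 30*l^2 - 16*l - 8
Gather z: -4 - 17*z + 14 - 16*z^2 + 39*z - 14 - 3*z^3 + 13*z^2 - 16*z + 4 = -3*z^3 - 3*z^2 + 6*z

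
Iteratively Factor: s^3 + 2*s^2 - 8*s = (s)*(s^2 + 2*s - 8) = s*(s - 2)*(s + 4)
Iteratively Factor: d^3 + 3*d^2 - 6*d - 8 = (d - 2)*(d^2 + 5*d + 4) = (d - 2)*(d + 1)*(d + 4)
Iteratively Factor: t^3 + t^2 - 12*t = (t - 3)*(t^2 + 4*t) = (t - 3)*(t + 4)*(t)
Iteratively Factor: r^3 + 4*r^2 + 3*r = (r + 1)*(r^2 + 3*r) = (r + 1)*(r + 3)*(r)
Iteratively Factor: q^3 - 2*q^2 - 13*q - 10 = (q + 1)*(q^2 - 3*q - 10) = (q - 5)*(q + 1)*(q + 2)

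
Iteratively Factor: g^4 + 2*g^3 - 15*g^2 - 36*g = (g + 3)*(g^3 - g^2 - 12*g) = g*(g + 3)*(g^2 - g - 12) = g*(g - 4)*(g + 3)*(g + 3)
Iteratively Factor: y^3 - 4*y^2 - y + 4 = (y - 4)*(y^2 - 1) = (y - 4)*(y + 1)*(y - 1)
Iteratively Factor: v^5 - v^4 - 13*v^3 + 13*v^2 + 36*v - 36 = (v + 3)*(v^4 - 4*v^3 - v^2 + 16*v - 12) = (v + 2)*(v + 3)*(v^3 - 6*v^2 + 11*v - 6) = (v - 1)*(v + 2)*(v + 3)*(v^2 - 5*v + 6) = (v - 2)*(v - 1)*(v + 2)*(v + 3)*(v - 3)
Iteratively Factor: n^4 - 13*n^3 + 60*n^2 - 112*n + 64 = (n - 1)*(n^3 - 12*n^2 + 48*n - 64) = (n - 4)*(n - 1)*(n^2 - 8*n + 16) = (n - 4)^2*(n - 1)*(n - 4)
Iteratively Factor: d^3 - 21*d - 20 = (d + 4)*(d^2 - 4*d - 5) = (d + 1)*(d + 4)*(d - 5)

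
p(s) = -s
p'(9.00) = -1.00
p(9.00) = -9.00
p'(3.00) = -1.00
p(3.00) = -3.00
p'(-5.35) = -1.00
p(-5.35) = 5.35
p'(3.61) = -1.00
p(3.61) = -3.61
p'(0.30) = -1.00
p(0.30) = -0.30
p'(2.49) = -1.00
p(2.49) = -2.49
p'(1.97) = -1.00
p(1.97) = -1.97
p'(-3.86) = -1.00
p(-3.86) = 3.86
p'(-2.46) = -1.00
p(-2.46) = 2.46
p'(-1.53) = -1.00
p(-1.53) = 1.53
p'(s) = -1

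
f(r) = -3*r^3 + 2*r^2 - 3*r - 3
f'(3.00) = -72.00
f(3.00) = -75.00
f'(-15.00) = -2088.00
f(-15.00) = 10617.00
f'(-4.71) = -221.50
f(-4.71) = 368.96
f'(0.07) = -2.76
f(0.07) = -3.20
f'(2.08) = -33.62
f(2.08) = -27.58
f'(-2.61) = -74.75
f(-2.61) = 71.79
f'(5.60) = -262.84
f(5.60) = -483.93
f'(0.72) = -4.79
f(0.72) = -5.24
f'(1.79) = -24.68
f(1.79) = -19.17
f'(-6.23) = -377.24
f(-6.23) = 818.73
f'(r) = -9*r^2 + 4*r - 3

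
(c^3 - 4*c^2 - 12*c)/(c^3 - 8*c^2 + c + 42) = c*(c - 6)/(c^2 - 10*c + 21)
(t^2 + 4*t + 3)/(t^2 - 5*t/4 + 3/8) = 8*(t^2 + 4*t + 3)/(8*t^2 - 10*t + 3)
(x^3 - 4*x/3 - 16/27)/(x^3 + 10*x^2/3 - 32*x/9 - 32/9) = (x + 2/3)/(x + 4)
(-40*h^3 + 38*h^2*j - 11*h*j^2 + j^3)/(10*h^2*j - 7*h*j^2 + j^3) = (-4*h + j)/j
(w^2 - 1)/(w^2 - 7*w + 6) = (w + 1)/(w - 6)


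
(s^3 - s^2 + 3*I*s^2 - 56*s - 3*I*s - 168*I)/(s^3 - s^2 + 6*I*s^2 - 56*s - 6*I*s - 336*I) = (s + 3*I)/(s + 6*I)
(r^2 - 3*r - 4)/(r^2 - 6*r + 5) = (r^2 - 3*r - 4)/(r^2 - 6*r + 5)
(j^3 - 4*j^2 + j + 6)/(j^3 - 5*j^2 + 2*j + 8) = (j - 3)/(j - 4)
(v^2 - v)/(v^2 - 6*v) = (v - 1)/(v - 6)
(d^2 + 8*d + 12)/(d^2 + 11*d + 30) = (d + 2)/(d + 5)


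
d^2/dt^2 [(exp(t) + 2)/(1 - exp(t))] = -3*(exp(t) + 1)*exp(t)/(exp(3*t) - 3*exp(2*t) + 3*exp(t) - 1)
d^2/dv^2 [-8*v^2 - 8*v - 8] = -16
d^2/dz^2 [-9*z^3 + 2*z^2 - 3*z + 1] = 4 - 54*z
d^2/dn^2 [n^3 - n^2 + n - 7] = 6*n - 2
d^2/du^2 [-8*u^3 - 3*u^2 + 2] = -48*u - 6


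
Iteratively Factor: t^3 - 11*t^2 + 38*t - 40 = (t - 4)*(t^2 - 7*t + 10) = (t - 4)*(t - 2)*(t - 5)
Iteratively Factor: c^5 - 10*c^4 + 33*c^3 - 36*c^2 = (c)*(c^4 - 10*c^3 + 33*c^2 - 36*c) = c^2*(c^3 - 10*c^2 + 33*c - 36) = c^2*(c - 3)*(c^2 - 7*c + 12) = c^2*(c - 3)^2*(c - 4)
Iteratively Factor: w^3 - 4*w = (w + 2)*(w^2 - 2*w) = w*(w + 2)*(w - 2)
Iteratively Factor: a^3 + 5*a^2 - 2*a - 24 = (a + 3)*(a^2 + 2*a - 8) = (a - 2)*(a + 3)*(a + 4)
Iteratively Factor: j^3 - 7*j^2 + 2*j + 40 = (j - 4)*(j^2 - 3*j - 10) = (j - 4)*(j + 2)*(j - 5)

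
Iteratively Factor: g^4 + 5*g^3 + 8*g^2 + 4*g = (g)*(g^3 + 5*g^2 + 8*g + 4) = g*(g + 2)*(g^2 + 3*g + 2) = g*(g + 1)*(g + 2)*(g + 2)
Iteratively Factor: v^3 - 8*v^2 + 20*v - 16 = (v - 2)*(v^2 - 6*v + 8) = (v - 2)^2*(v - 4)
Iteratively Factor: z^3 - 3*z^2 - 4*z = (z + 1)*(z^2 - 4*z) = z*(z + 1)*(z - 4)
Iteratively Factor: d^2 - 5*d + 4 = (d - 1)*(d - 4)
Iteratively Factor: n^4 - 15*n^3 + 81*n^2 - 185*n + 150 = (n - 5)*(n^3 - 10*n^2 + 31*n - 30) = (n - 5)^2*(n^2 - 5*n + 6) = (n - 5)^2*(n - 2)*(n - 3)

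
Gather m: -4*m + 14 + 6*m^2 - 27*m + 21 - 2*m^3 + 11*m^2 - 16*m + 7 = -2*m^3 + 17*m^2 - 47*m + 42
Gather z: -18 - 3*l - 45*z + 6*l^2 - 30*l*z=6*l^2 - 3*l + z*(-30*l - 45) - 18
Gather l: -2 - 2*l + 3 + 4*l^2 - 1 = 4*l^2 - 2*l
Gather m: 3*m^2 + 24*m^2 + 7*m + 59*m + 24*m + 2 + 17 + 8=27*m^2 + 90*m + 27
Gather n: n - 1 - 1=n - 2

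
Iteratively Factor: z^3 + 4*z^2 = (z + 4)*(z^2) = z*(z + 4)*(z)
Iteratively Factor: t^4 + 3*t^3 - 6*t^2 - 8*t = (t - 2)*(t^3 + 5*t^2 + 4*t) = (t - 2)*(t + 1)*(t^2 + 4*t) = (t - 2)*(t + 1)*(t + 4)*(t)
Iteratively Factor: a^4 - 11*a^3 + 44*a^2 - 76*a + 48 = (a - 4)*(a^3 - 7*a^2 + 16*a - 12) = (a - 4)*(a - 2)*(a^2 - 5*a + 6) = (a - 4)*(a - 2)^2*(a - 3)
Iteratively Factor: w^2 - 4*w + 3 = (w - 3)*(w - 1)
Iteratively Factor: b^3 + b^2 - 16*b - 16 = (b + 4)*(b^2 - 3*b - 4) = (b + 1)*(b + 4)*(b - 4)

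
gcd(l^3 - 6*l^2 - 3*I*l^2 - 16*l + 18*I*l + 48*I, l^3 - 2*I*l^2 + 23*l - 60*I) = l - 3*I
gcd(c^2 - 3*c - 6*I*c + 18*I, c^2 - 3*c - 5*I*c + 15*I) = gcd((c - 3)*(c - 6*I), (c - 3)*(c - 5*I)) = c - 3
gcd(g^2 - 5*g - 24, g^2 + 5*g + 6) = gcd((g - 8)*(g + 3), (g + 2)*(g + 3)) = g + 3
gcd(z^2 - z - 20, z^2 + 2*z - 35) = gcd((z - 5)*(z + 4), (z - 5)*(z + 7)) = z - 5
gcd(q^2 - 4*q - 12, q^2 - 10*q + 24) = q - 6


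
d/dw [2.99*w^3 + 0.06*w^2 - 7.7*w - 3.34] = 8.97*w^2 + 0.12*w - 7.7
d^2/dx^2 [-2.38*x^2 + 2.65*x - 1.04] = -4.76000000000000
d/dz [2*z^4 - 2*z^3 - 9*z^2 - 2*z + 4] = 8*z^3 - 6*z^2 - 18*z - 2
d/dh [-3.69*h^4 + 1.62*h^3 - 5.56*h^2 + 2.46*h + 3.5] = -14.76*h^3 + 4.86*h^2 - 11.12*h + 2.46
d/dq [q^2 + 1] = 2*q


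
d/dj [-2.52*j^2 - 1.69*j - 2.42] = -5.04*j - 1.69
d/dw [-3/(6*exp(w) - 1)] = 18*exp(w)/(6*exp(w) - 1)^2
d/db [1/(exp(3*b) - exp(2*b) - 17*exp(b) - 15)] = (-3*exp(2*b) + 2*exp(b) + 17)*exp(b)/(-exp(3*b) + exp(2*b) + 17*exp(b) + 15)^2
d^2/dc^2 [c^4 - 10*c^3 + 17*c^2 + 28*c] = 12*c^2 - 60*c + 34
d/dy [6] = 0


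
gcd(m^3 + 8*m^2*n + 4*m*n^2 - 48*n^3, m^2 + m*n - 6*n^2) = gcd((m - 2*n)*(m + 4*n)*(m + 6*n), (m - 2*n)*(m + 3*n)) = m - 2*n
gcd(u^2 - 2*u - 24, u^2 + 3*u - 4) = u + 4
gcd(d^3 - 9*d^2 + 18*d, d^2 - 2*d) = d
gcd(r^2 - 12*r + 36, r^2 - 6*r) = r - 6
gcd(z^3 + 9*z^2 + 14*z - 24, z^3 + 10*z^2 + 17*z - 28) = z^2 + 3*z - 4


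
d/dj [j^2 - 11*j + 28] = 2*j - 11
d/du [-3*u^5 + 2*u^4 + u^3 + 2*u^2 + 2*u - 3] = -15*u^4 + 8*u^3 + 3*u^2 + 4*u + 2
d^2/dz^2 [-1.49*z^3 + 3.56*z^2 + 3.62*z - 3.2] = 7.12 - 8.94*z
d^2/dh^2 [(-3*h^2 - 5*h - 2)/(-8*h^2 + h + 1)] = 16*(43*h^3 + 57*h^2 + 9*h + 2)/(512*h^6 - 192*h^5 - 168*h^4 + 47*h^3 + 21*h^2 - 3*h - 1)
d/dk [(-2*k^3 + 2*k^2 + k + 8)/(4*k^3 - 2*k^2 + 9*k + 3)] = (-4*k^4 - 44*k^3 - 94*k^2 + 44*k - 69)/(16*k^6 - 16*k^5 + 76*k^4 - 12*k^3 + 69*k^2 + 54*k + 9)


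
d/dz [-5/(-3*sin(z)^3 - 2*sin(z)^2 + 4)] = -5*(9*sin(z) + 4)*sin(z)*cos(z)/(3*sin(z)^3 + 2*sin(z)^2 - 4)^2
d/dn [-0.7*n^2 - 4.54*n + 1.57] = -1.4*n - 4.54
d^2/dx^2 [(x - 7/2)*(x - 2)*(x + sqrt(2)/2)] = 6*x - 11 + sqrt(2)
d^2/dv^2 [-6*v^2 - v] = -12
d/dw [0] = 0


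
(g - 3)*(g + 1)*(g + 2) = g^3 - 7*g - 6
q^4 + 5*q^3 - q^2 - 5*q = q*(q - 1)*(q + 1)*(q + 5)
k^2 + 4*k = k*(k + 4)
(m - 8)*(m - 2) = m^2 - 10*m + 16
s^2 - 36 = (s - 6)*(s + 6)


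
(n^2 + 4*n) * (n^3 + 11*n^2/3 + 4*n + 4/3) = n^5 + 23*n^4/3 + 56*n^3/3 + 52*n^2/3 + 16*n/3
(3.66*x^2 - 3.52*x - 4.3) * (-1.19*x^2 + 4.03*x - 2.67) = -4.3554*x^4 + 18.9386*x^3 - 18.8408*x^2 - 7.9306*x + 11.481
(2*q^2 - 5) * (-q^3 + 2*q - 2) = -2*q^5 + 9*q^3 - 4*q^2 - 10*q + 10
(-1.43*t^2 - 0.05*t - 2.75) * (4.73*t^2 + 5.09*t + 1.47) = -6.7639*t^4 - 7.5152*t^3 - 15.3641*t^2 - 14.071*t - 4.0425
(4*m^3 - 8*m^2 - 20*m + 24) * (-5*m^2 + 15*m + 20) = -20*m^5 + 100*m^4 + 60*m^3 - 580*m^2 - 40*m + 480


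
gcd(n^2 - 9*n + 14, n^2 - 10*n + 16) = n - 2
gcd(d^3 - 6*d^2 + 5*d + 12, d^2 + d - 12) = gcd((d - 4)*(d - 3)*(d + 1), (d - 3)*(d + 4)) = d - 3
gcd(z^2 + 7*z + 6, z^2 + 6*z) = z + 6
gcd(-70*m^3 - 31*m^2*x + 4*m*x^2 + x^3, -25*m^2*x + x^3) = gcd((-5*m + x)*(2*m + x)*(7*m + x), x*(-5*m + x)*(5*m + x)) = -5*m + x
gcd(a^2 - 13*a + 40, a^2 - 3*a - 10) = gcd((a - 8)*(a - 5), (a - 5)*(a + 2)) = a - 5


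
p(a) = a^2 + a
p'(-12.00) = -23.00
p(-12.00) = 132.00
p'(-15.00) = -29.00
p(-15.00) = 210.00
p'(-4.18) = -7.36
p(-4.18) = 13.29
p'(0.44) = 1.88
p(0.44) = 0.63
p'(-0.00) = 1.00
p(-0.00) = 0.00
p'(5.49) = 11.98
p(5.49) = 35.63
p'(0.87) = 2.74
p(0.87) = 1.63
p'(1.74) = 4.48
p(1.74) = 4.77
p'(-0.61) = -0.22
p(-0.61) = -0.24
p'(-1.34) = -1.68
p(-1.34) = 0.46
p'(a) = 2*a + 1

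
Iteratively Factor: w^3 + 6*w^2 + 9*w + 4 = (w + 1)*(w^2 + 5*w + 4) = (w + 1)*(w + 4)*(w + 1)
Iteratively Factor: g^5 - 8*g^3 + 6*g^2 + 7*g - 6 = (g - 1)*(g^4 + g^3 - 7*g^2 - g + 6) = (g - 1)*(g + 3)*(g^3 - 2*g^2 - g + 2) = (g - 1)^2*(g + 3)*(g^2 - g - 2) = (g - 2)*(g - 1)^2*(g + 3)*(g + 1)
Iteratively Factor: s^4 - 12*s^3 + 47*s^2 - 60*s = (s - 3)*(s^3 - 9*s^2 + 20*s) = s*(s - 3)*(s^2 - 9*s + 20) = s*(s - 4)*(s - 3)*(s - 5)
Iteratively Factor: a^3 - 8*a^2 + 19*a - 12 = (a - 1)*(a^2 - 7*a + 12) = (a - 3)*(a - 1)*(a - 4)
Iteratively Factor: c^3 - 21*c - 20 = (c + 1)*(c^2 - c - 20) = (c + 1)*(c + 4)*(c - 5)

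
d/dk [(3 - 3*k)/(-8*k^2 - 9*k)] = 3*(-8*k^2 + 16*k + 9)/(k^2*(64*k^2 + 144*k + 81))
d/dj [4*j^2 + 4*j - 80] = 8*j + 4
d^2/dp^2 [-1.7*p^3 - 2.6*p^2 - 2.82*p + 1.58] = -10.2*p - 5.2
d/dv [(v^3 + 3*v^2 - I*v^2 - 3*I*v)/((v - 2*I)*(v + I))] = (v^4 - 2*I*v^3 + 5*v^2 + 4*v*(3 - I) - 6*I)/(v^4 - 2*I*v^3 + 3*v^2 - 4*I*v + 4)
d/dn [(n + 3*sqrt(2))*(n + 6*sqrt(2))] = 2*n + 9*sqrt(2)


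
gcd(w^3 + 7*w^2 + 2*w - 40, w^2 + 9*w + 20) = w^2 + 9*w + 20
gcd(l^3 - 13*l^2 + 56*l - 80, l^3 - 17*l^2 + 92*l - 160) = l^2 - 9*l + 20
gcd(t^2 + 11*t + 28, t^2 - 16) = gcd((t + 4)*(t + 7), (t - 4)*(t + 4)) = t + 4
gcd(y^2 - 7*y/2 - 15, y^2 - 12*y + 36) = y - 6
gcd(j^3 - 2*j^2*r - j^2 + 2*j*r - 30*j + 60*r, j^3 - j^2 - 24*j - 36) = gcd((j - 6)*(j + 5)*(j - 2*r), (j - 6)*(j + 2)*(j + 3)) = j - 6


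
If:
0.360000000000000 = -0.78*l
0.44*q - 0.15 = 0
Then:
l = -0.46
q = 0.34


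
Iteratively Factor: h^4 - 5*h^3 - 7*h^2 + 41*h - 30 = (h - 1)*(h^3 - 4*h^2 - 11*h + 30) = (h - 5)*(h - 1)*(h^2 + h - 6) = (h - 5)*(h - 2)*(h - 1)*(h + 3)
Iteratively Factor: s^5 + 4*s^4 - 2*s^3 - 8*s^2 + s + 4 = (s - 1)*(s^4 + 5*s^3 + 3*s^2 - 5*s - 4) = (s - 1)*(s + 1)*(s^3 + 4*s^2 - s - 4) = (s - 1)*(s + 1)*(s + 4)*(s^2 - 1) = (s - 1)*(s + 1)^2*(s + 4)*(s - 1)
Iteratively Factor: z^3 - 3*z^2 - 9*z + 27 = (z - 3)*(z^2 - 9) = (z - 3)*(z + 3)*(z - 3)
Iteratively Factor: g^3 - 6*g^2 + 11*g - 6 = (g - 2)*(g^2 - 4*g + 3) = (g - 3)*(g - 2)*(g - 1)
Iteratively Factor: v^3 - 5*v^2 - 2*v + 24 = (v + 2)*(v^2 - 7*v + 12) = (v - 4)*(v + 2)*(v - 3)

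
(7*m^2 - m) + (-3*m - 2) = 7*m^2 - 4*m - 2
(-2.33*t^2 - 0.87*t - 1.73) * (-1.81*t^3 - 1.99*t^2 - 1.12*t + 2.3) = 4.2173*t^5 + 6.2114*t^4 + 7.4722*t^3 - 0.9419*t^2 - 0.0633999999999997*t - 3.979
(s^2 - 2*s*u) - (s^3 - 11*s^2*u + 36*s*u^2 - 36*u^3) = -s^3 + 11*s^2*u + s^2 - 36*s*u^2 - 2*s*u + 36*u^3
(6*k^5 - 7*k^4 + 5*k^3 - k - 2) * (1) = 6*k^5 - 7*k^4 + 5*k^3 - k - 2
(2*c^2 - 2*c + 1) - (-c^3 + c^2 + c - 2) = c^3 + c^2 - 3*c + 3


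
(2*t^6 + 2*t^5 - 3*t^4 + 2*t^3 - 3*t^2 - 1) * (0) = 0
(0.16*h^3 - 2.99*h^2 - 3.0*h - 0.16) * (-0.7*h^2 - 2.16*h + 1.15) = -0.112*h^5 + 1.7474*h^4 + 8.7424*h^3 + 3.1535*h^2 - 3.1044*h - 0.184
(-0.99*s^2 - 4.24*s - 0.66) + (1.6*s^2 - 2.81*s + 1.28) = 0.61*s^2 - 7.05*s + 0.62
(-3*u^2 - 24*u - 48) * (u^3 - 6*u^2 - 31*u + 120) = -3*u^5 - 6*u^4 + 189*u^3 + 672*u^2 - 1392*u - 5760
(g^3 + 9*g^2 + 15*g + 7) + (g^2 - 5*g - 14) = g^3 + 10*g^2 + 10*g - 7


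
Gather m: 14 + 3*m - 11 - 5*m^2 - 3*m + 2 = 5 - 5*m^2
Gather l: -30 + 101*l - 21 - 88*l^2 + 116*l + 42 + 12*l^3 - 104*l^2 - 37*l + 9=12*l^3 - 192*l^2 + 180*l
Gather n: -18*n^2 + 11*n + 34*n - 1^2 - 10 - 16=-18*n^2 + 45*n - 27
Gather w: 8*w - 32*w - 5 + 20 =15 - 24*w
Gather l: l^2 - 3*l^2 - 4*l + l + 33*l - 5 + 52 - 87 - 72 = -2*l^2 + 30*l - 112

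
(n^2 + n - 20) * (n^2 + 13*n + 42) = n^4 + 14*n^3 + 35*n^2 - 218*n - 840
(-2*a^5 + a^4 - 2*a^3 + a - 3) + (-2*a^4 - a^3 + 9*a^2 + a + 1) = -2*a^5 - a^4 - 3*a^3 + 9*a^2 + 2*a - 2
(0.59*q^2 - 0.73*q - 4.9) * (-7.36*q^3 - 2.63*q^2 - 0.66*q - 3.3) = -4.3424*q^5 + 3.8211*q^4 + 37.5945*q^3 + 11.4218*q^2 + 5.643*q + 16.17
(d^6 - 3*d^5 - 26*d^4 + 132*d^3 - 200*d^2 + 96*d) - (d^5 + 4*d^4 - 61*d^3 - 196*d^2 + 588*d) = d^6 - 4*d^5 - 30*d^4 + 193*d^3 - 4*d^2 - 492*d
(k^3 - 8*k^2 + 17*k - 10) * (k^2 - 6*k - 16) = k^5 - 14*k^4 + 49*k^3 + 16*k^2 - 212*k + 160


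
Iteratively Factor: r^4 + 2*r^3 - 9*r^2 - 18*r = (r - 3)*(r^3 + 5*r^2 + 6*r) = r*(r - 3)*(r^2 + 5*r + 6) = r*(r - 3)*(r + 2)*(r + 3)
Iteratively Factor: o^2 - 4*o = (o)*(o - 4)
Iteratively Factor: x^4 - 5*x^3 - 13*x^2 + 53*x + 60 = (x - 5)*(x^3 - 13*x - 12) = (x - 5)*(x + 1)*(x^2 - x - 12) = (x - 5)*(x - 4)*(x + 1)*(x + 3)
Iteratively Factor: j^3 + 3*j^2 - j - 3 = (j + 1)*(j^2 + 2*j - 3) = (j - 1)*(j + 1)*(j + 3)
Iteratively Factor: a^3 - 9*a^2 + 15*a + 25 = (a - 5)*(a^2 - 4*a - 5) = (a - 5)*(a + 1)*(a - 5)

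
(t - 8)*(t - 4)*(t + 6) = t^3 - 6*t^2 - 40*t + 192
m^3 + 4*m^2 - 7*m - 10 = (m - 2)*(m + 1)*(m + 5)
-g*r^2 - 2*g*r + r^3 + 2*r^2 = r*(-g + r)*(r + 2)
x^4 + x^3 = x^3*(x + 1)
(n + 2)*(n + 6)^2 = n^3 + 14*n^2 + 60*n + 72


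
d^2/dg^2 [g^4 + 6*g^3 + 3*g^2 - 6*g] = 12*g^2 + 36*g + 6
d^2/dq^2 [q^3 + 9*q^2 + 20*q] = 6*q + 18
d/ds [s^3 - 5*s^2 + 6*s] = 3*s^2 - 10*s + 6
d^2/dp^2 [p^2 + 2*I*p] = 2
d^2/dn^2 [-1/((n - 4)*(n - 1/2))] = 4*(-4*(n - 4)^2 - 2*(n - 4)*(2*n - 1) - (2*n - 1)^2)/((n - 4)^3*(2*n - 1)^3)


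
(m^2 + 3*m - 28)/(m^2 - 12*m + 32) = (m + 7)/(m - 8)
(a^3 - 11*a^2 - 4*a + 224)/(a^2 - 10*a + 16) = (a^2 - 3*a - 28)/(a - 2)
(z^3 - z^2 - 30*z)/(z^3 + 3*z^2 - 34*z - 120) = z/(z + 4)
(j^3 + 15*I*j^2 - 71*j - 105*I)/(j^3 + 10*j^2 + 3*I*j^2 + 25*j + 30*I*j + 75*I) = (j^2 + 12*I*j - 35)/(j^2 + 10*j + 25)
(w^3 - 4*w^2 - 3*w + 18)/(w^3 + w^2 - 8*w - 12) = (w - 3)/(w + 2)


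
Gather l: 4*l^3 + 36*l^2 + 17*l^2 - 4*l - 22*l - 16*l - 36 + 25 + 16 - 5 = 4*l^3 + 53*l^2 - 42*l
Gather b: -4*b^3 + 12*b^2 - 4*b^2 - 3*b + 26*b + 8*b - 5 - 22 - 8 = -4*b^3 + 8*b^2 + 31*b - 35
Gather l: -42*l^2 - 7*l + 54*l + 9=-42*l^2 + 47*l + 9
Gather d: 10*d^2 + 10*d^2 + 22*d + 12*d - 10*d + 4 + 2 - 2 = 20*d^2 + 24*d + 4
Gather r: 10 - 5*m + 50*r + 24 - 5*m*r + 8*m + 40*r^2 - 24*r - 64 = 3*m + 40*r^2 + r*(26 - 5*m) - 30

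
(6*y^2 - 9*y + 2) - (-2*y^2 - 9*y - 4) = 8*y^2 + 6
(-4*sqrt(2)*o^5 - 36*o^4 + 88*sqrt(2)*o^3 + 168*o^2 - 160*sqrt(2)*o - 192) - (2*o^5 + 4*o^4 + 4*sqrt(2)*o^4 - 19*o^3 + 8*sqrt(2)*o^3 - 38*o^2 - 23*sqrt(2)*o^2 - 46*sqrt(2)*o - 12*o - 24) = -4*sqrt(2)*o^5 - 2*o^5 - 40*o^4 - 4*sqrt(2)*o^4 + 19*o^3 + 80*sqrt(2)*o^3 + 23*sqrt(2)*o^2 + 206*o^2 - 114*sqrt(2)*o + 12*o - 168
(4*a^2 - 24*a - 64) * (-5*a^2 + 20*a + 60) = -20*a^4 + 200*a^3 + 80*a^2 - 2720*a - 3840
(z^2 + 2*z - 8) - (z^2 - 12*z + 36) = 14*z - 44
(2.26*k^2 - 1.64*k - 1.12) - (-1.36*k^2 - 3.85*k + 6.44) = 3.62*k^2 + 2.21*k - 7.56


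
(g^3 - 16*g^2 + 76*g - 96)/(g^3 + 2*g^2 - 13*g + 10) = (g^2 - 14*g + 48)/(g^2 + 4*g - 5)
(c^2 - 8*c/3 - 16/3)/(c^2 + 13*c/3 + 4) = (c - 4)/(c + 3)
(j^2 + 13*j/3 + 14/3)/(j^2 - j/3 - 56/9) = 3*(j + 2)/(3*j - 8)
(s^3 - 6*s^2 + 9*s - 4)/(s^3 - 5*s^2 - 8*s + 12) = (s^2 - 5*s + 4)/(s^2 - 4*s - 12)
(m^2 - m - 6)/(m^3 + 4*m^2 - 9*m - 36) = (m + 2)/(m^2 + 7*m + 12)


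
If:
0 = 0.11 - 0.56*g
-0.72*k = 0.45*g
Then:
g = 0.20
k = -0.12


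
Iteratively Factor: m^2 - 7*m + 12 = (m - 4)*(m - 3)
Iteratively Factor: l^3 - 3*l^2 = (l - 3)*(l^2) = l*(l - 3)*(l)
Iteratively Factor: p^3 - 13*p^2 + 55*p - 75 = (p - 5)*(p^2 - 8*p + 15) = (p - 5)*(p - 3)*(p - 5)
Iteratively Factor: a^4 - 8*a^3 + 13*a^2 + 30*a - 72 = (a - 3)*(a^3 - 5*a^2 - 2*a + 24) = (a - 4)*(a - 3)*(a^2 - a - 6) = (a - 4)*(a - 3)*(a + 2)*(a - 3)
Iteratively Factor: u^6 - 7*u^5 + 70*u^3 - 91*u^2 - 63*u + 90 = (u + 1)*(u^5 - 8*u^4 + 8*u^3 + 62*u^2 - 153*u + 90) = (u - 5)*(u + 1)*(u^4 - 3*u^3 - 7*u^2 + 27*u - 18) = (u - 5)*(u + 1)*(u + 3)*(u^3 - 6*u^2 + 11*u - 6) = (u - 5)*(u - 3)*(u + 1)*(u + 3)*(u^2 - 3*u + 2) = (u - 5)*(u - 3)*(u - 1)*(u + 1)*(u + 3)*(u - 2)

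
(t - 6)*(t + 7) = t^2 + t - 42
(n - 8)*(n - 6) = n^2 - 14*n + 48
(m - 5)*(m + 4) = m^2 - m - 20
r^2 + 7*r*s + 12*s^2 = (r + 3*s)*(r + 4*s)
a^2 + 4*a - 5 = (a - 1)*(a + 5)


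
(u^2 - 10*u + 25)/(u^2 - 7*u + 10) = (u - 5)/(u - 2)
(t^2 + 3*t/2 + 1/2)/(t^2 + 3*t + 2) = (t + 1/2)/(t + 2)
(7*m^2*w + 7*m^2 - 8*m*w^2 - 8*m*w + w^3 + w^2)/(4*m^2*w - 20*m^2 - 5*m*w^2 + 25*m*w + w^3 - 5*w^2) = (-7*m*w - 7*m + w^2 + w)/(-4*m*w + 20*m + w^2 - 5*w)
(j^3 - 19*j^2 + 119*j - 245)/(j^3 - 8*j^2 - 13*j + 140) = (j - 7)/(j + 4)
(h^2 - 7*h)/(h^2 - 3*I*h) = (h - 7)/(h - 3*I)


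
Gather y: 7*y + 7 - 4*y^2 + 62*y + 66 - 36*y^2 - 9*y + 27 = -40*y^2 + 60*y + 100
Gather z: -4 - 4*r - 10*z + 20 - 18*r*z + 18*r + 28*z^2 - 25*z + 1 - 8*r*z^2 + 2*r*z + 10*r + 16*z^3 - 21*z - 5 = 24*r + 16*z^3 + z^2*(28 - 8*r) + z*(-16*r - 56) + 12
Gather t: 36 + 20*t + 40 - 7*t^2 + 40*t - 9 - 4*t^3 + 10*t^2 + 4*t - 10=-4*t^3 + 3*t^2 + 64*t + 57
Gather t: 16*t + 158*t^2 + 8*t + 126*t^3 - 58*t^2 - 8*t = 126*t^3 + 100*t^2 + 16*t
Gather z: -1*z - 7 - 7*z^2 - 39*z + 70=-7*z^2 - 40*z + 63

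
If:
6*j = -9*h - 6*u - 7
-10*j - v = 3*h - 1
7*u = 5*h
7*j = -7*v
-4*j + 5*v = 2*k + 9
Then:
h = -161/237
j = 80/237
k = -951/158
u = -115/237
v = -80/237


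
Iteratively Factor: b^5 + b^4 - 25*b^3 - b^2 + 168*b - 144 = (b - 3)*(b^4 + 4*b^3 - 13*b^2 - 40*b + 48) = (b - 3)*(b + 4)*(b^3 - 13*b + 12) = (b - 3)*(b - 1)*(b + 4)*(b^2 + b - 12) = (b - 3)*(b - 1)*(b + 4)^2*(b - 3)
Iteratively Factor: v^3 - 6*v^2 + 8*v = (v - 4)*(v^2 - 2*v) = (v - 4)*(v - 2)*(v)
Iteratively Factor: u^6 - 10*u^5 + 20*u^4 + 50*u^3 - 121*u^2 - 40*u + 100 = (u - 5)*(u^5 - 5*u^4 - 5*u^3 + 25*u^2 + 4*u - 20) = (u - 5)^2*(u^4 - 5*u^2 + 4) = (u - 5)^2*(u + 1)*(u^3 - u^2 - 4*u + 4) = (u - 5)^2*(u - 2)*(u + 1)*(u^2 + u - 2) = (u - 5)^2*(u - 2)*(u - 1)*(u + 1)*(u + 2)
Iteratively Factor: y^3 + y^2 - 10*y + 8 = (y - 2)*(y^2 + 3*y - 4) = (y - 2)*(y + 4)*(y - 1)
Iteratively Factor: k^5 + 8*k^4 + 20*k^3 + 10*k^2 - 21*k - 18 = (k + 1)*(k^4 + 7*k^3 + 13*k^2 - 3*k - 18) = (k + 1)*(k + 3)*(k^3 + 4*k^2 + k - 6) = (k - 1)*(k + 1)*(k + 3)*(k^2 + 5*k + 6) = (k - 1)*(k + 1)*(k + 2)*(k + 3)*(k + 3)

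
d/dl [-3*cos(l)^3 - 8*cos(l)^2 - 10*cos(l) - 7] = (9*cos(l)^2 + 16*cos(l) + 10)*sin(l)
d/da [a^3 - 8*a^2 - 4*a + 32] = 3*a^2 - 16*a - 4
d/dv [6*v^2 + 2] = 12*v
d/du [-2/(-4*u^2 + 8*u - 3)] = 16*(1 - u)/(4*u^2 - 8*u + 3)^2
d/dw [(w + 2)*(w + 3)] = 2*w + 5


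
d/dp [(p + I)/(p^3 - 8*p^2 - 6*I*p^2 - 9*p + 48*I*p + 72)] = (-2*p^2 + p*(8 - 3*I) - 3 + 40*I)/(p^5 - p^4*(16 + 9*I) + p^3*(37 + 144*I) + 9*p^2*(48 - 61*I) - 432*p*(4 + I) + 1728*I)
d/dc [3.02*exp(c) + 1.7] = 3.02*exp(c)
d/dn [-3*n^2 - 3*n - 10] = -6*n - 3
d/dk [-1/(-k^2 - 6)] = -2*k/(k^2 + 6)^2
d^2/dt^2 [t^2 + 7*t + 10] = 2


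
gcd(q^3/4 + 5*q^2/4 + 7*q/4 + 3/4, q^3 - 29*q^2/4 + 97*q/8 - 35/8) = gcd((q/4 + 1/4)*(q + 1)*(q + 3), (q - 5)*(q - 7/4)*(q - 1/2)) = 1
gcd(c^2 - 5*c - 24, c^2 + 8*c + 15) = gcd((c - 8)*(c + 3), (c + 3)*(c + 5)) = c + 3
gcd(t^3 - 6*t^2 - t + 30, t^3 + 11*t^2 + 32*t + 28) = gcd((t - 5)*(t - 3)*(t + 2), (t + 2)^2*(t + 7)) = t + 2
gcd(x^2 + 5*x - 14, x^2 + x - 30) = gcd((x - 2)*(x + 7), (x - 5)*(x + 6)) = 1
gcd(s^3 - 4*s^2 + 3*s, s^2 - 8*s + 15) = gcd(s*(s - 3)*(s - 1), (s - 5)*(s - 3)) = s - 3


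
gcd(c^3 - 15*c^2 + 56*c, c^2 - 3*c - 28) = c - 7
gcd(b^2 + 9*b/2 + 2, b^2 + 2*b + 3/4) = b + 1/2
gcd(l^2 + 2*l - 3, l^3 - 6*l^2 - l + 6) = l - 1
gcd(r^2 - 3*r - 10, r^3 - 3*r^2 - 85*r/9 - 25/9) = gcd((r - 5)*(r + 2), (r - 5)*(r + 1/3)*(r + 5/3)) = r - 5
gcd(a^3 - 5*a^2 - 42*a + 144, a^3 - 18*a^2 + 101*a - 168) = a^2 - 11*a + 24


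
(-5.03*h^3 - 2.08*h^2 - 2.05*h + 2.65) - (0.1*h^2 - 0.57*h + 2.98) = -5.03*h^3 - 2.18*h^2 - 1.48*h - 0.33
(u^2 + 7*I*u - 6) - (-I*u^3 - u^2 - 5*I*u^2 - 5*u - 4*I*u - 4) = I*u^3 + 2*u^2 + 5*I*u^2 + 5*u + 11*I*u - 2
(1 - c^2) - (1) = -c^2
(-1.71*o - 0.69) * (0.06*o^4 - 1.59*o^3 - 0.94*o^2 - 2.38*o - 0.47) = -0.1026*o^5 + 2.6775*o^4 + 2.7045*o^3 + 4.7184*o^2 + 2.4459*o + 0.3243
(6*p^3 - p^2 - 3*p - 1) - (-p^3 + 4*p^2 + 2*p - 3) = 7*p^3 - 5*p^2 - 5*p + 2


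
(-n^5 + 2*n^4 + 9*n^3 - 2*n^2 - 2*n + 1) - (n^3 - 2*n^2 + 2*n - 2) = -n^5 + 2*n^4 + 8*n^3 - 4*n + 3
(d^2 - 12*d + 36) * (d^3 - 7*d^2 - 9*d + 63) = d^5 - 19*d^4 + 111*d^3 - 81*d^2 - 1080*d + 2268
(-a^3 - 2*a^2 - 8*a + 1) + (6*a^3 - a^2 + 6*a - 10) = 5*a^3 - 3*a^2 - 2*a - 9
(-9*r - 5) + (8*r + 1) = -r - 4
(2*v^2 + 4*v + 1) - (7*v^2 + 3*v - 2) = -5*v^2 + v + 3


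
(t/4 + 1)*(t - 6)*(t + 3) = t^3/4 + t^2/4 - 15*t/2 - 18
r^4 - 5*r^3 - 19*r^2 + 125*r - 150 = (r - 5)*(r - 3)*(r - 2)*(r + 5)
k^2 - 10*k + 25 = (k - 5)^2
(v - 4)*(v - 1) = v^2 - 5*v + 4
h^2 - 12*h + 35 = (h - 7)*(h - 5)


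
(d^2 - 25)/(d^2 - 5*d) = (d + 5)/d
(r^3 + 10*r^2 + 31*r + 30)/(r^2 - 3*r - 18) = (r^2 + 7*r + 10)/(r - 6)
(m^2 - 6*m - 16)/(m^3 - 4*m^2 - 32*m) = (m + 2)/(m*(m + 4))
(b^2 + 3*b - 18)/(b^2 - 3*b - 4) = (-b^2 - 3*b + 18)/(-b^2 + 3*b + 4)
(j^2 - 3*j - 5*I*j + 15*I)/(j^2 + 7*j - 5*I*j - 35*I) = (j - 3)/(j + 7)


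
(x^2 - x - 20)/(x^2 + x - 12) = (x - 5)/(x - 3)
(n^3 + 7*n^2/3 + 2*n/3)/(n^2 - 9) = n*(3*n^2 + 7*n + 2)/(3*(n^2 - 9))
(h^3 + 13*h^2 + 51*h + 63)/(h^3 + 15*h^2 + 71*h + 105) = (h + 3)/(h + 5)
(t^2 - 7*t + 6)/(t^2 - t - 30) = (t - 1)/(t + 5)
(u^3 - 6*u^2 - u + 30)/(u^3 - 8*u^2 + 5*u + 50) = (u - 3)/(u - 5)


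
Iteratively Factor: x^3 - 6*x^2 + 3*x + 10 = (x + 1)*(x^2 - 7*x + 10) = (x - 2)*(x + 1)*(x - 5)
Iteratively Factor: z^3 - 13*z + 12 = (z - 1)*(z^2 + z - 12) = (z - 1)*(z + 4)*(z - 3)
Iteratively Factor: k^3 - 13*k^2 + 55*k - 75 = (k - 5)*(k^2 - 8*k + 15) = (k - 5)*(k - 3)*(k - 5)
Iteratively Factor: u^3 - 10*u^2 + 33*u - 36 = (u - 4)*(u^2 - 6*u + 9) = (u - 4)*(u - 3)*(u - 3)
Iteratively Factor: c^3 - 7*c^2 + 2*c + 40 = (c - 4)*(c^2 - 3*c - 10) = (c - 5)*(c - 4)*(c + 2)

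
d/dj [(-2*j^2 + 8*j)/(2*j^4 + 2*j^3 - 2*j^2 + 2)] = (j^2*(j - 4)*(4*j^2 + 3*j - 2) + 2*(2 - j)*(j^4 + j^3 - j^2 + 1))/(j^4 + j^3 - j^2 + 1)^2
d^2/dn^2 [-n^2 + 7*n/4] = -2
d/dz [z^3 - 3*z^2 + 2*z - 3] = 3*z^2 - 6*z + 2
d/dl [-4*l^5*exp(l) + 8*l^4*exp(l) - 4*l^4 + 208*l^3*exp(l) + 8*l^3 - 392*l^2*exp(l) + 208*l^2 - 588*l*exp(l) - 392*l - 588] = -4*l^5*exp(l) - 12*l^4*exp(l) + 240*l^3*exp(l) - 16*l^3 + 232*l^2*exp(l) + 24*l^2 - 1372*l*exp(l) + 416*l - 588*exp(l) - 392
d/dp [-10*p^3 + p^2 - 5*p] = -30*p^2 + 2*p - 5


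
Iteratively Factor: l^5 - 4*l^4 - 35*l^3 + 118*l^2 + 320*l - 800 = (l - 2)*(l^4 - 2*l^3 - 39*l^2 + 40*l + 400) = (l - 5)*(l - 2)*(l^3 + 3*l^2 - 24*l - 80) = (l - 5)*(l - 2)*(l + 4)*(l^2 - l - 20) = (l - 5)^2*(l - 2)*(l + 4)*(l + 4)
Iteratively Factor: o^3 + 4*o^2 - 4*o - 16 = (o + 4)*(o^2 - 4) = (o - 2)*(o + 4)*(o + 2)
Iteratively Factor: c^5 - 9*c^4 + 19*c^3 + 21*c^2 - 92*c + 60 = (c - 2)*(c^4 - 7*c^3 + 5*c^2 + 31*c - 30) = (c - 3)*(c - 2)*(c^3 - 4*c^2 - 7*c + 10) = (c - 5)*(c - 3)*(c - 2)*(c^2 + c - 2) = (c - 5)*(c - 3)*(c - 2)*(c - 1)*(c + 2)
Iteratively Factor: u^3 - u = (u + 1)*(u^2 - u) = u*(u + 1)*(u - 1)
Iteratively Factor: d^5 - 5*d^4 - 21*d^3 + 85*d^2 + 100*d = (d - 5)*(d^4 - 21*d^2 - 20*d) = (d - 5)*(d + 4)*(d^3 - 4*d^2 - 5*d) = d*(d - 5)*(d + 4)*(d^2 - 4*d - 5) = d*(d - 5)^2*(d + 4)*(d + 1)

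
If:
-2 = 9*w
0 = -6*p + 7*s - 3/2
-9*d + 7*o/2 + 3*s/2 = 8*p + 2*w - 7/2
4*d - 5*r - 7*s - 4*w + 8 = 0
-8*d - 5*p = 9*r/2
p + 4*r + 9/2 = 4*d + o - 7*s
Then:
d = -20947/5640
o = -1569299/8460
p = -256849/2820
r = 456011/4230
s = -18296/235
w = -2/9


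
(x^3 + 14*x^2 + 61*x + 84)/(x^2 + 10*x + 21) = x + 4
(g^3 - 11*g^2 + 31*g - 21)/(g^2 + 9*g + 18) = (g^3 - 11*g^2 + 31*g - 21)/(g^2 + 9*g + 18)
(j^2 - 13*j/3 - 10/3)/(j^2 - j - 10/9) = 3*(j - 5)/(3*j - 5)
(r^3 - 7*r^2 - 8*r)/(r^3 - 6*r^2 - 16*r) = (r + 1)/(r + 2)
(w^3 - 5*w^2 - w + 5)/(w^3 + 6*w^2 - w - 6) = (w - 5)/(w + 6)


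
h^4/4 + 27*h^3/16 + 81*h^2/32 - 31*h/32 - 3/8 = (h/4 + 1)*(h - 1/2)*(h + 1/4)*(h + 3)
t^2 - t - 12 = (t - 4)*(t + 3)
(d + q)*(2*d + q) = 2*d^2 + 3*d*q + q^2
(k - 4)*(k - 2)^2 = k^3 - 8*k^2 + 20*k - 16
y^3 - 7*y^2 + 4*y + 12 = (y - 6)*(y - 2)*(y + 1)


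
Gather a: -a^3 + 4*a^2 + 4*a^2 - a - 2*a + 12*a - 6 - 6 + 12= -a^3 + 8*a^2 + 9*a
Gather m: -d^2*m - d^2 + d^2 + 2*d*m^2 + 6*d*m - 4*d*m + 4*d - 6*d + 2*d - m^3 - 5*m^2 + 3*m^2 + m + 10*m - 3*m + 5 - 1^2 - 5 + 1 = -m^3 + m^2*(2*d - 2) + m*(-d^2 + 2*d + 8)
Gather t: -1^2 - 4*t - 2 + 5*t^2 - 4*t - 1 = 5*t^2 - 8*t - 4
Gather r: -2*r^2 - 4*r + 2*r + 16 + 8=-2*r^2 - 2*r + 24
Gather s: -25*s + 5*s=-20*s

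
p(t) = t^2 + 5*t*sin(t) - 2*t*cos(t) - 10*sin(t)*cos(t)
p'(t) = 2*t*sin(t) + 5*t*cos(t) + 2*t + 10*sin(t)^2 + 5*sin(t) - 10*cos(t)^2 - 2*cos(t)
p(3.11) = 16.70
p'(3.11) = -16.95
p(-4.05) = 0.30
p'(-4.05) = 5.57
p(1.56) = 10.09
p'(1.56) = 21.30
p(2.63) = 22.21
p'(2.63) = -4.65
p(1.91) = 17.06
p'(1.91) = 17.41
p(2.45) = 22.50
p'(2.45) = 1.45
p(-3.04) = 3.73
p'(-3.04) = 1.35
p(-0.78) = 9.46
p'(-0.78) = -8.28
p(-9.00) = 79.39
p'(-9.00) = 23.58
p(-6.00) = 36.46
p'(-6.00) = -53.12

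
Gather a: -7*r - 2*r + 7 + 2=9 - 9*r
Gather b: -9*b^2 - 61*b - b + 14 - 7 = -9*b^2 - 62*b + 7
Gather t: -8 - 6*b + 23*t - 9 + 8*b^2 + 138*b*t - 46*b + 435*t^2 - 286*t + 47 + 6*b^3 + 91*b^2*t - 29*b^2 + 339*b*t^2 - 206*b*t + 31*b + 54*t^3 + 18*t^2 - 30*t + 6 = 6*b^3 - 21*b^2 - 21*b + 54*t^3 + t^2*(339*b + 453) + t*(91*b^2 - 68*b - 293) + 36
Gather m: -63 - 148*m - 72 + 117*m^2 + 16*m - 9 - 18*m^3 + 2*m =-18*m^3 + 117*m^2 - 130*m - 144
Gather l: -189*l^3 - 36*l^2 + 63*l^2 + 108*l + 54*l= -189*l^3 + 27*l^2 + 162*l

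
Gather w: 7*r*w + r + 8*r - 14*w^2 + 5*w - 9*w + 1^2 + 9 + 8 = 9*r - 14*w^2 + w*(7*r - 4) + 18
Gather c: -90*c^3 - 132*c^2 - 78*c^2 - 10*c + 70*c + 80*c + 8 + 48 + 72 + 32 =-90*c^3 - 210*c^2 + 140*c + 160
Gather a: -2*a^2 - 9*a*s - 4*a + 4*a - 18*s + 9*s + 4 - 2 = -2*a^2 - 9*a*s - 9*s + 2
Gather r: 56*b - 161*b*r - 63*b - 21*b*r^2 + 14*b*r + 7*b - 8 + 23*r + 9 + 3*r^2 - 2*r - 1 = r^2*(3 - 21*b) + r*(21 - 147*b)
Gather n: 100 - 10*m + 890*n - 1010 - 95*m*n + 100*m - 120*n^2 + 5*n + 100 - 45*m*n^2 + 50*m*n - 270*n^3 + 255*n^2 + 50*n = 90*m - 270*n^3 + n^2*(135 - 45*m) + n*(945 - 45*m) - 810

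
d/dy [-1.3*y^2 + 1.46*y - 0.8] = 1.46 - 2.6*y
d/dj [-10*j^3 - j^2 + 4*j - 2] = -30*j^2 - 2*j + 4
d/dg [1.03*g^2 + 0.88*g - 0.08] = 2.06*g + 0.88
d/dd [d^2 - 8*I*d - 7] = 2*d - 8*I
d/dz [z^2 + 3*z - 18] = 2*z + 3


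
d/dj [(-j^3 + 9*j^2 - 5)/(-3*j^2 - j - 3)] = (3*j^4 + 2*j^3 - 84*j - 5)/(9*j^4 + 6*j^3 + 19*j^2 + 6*j + 9)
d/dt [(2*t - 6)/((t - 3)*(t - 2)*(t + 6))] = 4*(-t - 2)/(t^4 + 8*t^3 - 8*t^2 - 96*t + 144)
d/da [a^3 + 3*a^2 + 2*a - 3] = 3*a^2 + 6*a + 2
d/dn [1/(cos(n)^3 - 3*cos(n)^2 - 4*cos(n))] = (3*sin(n) - 4*sin(n)/cos(n)^2 - 6*tan(n))/(sin(n)^2 + 3*cos(n) + 3)^2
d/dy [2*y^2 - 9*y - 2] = 4*y - 9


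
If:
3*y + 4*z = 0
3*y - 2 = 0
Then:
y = 2/3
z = -1/2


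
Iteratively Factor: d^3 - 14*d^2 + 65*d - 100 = (d - 5)*(d^2 - 9*d + 20) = (d - 5)*(d - 4)*(d - 5)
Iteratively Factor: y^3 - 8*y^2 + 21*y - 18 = (y - 2)*(y^2 - 6*y + 9) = (y - 3)*(y - 2)*(y - 3)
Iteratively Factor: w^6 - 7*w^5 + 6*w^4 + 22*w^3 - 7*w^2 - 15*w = (w - 5)*(w^5 - 2*w^4 - 4*w^3 + 2*w^2 + 3*w) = (w - 5)*(w + 1)*(w^4 - 3*w^3 - w^2 + 3*w) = (w - 5)*(w - 1)*(w + 1)*(w^3 - 2*w^2 - 3*w) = w*(w - 5)*(w - 1)*(w + 1)*(w^2 - 2*w - 3) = w*(w - 5)*(w - 3)*(w - 1)*(w + 1)*(w + 1)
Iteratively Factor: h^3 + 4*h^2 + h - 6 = (h + 2)*(h^2 + 2*h - 3) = (h + 2)*(h + 3)*(h - 1)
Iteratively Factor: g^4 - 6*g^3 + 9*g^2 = (g)*(g^3 - 6*g^2 + 9*g) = g^2*(g^2 - 6*g + 9) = g^2*(g - 3)*(g - 3)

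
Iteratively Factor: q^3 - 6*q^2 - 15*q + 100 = (q + 4)*(q^2 - 10*q + 25) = (q - 5)*(q + 4)*(q - 5)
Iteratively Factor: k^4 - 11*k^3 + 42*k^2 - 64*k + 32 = (k - 4)*(k^3 - 7*k^2 + 14*k - 8) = (k - 4)*(k - 1)*(k^2 - 6*k + 8) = (k - 4)^2*(k - 1)*(k - 2)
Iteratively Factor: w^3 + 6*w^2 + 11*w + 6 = (w + 3)*(w^2 + 3*w + 2) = (w + 2)*(w + 3)*(w + 1)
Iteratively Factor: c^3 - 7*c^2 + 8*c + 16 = (c - 4)*(c^2 - 3*c - 4) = (c - 4)^2*(c + 1)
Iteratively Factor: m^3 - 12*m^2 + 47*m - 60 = (m - 4)*(m^2 - 8*m + 15) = (m - 4)*(m - 3)*(m - 5)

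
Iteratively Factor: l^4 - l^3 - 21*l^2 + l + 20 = (l + 1)*(l^3 - 2*l^2 - 19*l + 20) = (l - 5)*(l + 1)*(l^2 + 3*l - 4) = (l - 5)*(l - 1)*(l + 1)*(l + 4)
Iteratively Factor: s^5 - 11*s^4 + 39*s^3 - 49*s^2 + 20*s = (s - 4)*(s^4 - 7*s^3 + 11*s^2 - 5*s) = s*(s - 4)*(s^3 - 7*s^2 + 11*s - 5) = s*(s - 4)*(s - 1)*(s^2 - 6*s + 5) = s*(s - 4)*(s - 1)^2*(s - 5)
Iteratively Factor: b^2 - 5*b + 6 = (b - 2)*(b - 3)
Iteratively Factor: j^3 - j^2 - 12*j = (j)*(j^2 - j - 12) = j*(j + 3)*(j - 4)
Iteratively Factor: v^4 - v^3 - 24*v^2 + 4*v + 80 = (v - 2)*(v^3 + v^2 - 22*v - 40) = (v - 5)*(v - 2)*(v^2 + 6*v + 8) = (v - 5)*(v - 2)*(v + 2)*(v + 4)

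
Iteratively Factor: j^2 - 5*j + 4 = (j - 1)*(j - 4)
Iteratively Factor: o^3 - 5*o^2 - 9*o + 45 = (o - 5)*(o^2 - 9) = (o - 5)*(o - 3)*(o + 3)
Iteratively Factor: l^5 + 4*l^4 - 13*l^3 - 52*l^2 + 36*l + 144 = (l + 2)*(l^4 + 2*l^3 - 17*l^2 - 18*l + 72) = (l + 2)*(l + 4)*(l^3 - 2*l^2 - 9*l + 18) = (l - 3)*(l + 2)*(l + 4)*(l^2 + l - 6) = (l - 3)*(l - 2)*(l + 2)*(l + 4)*(l + 3)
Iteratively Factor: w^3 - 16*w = (w - 4)*(w^2 + 4*w) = (w - 4)*(w + 4)*(w)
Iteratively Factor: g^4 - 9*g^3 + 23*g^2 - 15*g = (g - 1)*(g^3 - 8*g^2 + 15*g) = g*(g - 1)*(g^2 - 8*g + 15) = g*(g - 3)*(g - 1)*(g - 5)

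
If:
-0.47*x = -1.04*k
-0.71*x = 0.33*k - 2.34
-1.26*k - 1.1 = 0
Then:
No Solution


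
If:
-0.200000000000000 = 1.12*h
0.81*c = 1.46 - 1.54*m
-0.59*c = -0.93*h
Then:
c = -0.28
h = -0.18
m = 1.10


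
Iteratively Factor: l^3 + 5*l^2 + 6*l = (l + 2)*(l^2 + 3*l) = (l + 2)*(l + 3)*(l)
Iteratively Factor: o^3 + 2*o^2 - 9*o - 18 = (o - 3)*(o^2 + 5*o + 6) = (o - 3)*(o + 3)*(o + 2)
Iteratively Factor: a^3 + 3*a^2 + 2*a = (a)*(a^2 + 3*a + 2) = a*(a + 2)*(a + 1)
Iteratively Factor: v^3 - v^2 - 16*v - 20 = (v + 2)*(v^2 - 3*v - 10) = (v + 2)^2*(v - 5)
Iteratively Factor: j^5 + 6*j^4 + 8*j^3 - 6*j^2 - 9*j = (j)*(j^4 + 6*j^3 + 8*j^2 - 6*j - 9) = j*(j - 1)*(j^3 + 7*j^2 + 15*j + 9) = j*(j - 1)*(j + 1)*(j^2 + 6*j + 9) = j*(j - 1)*(j + 1)*(j + 3)*(j + 3)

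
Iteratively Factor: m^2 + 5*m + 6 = (m + 3)*(m + 2)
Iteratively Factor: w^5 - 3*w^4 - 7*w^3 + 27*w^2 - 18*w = (w)*(w^4 - 3*w^3 - 7*w^2 + 27*w - 18) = w*(w - 3)*(w^3 - 7*w + 6) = w*(w - 3)*(w - 1)*(w^2 + w - 6) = w*(w - 3)*(w - 2)*(w - 1)*(w + 3)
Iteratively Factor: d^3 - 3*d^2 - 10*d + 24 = (d - 2)*(d^2 - d - 12) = (d - 2)*(d + 3)*(d - 4)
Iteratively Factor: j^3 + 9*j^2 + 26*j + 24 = (j + 2)*(j^2 + 7*j + 12) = (j + 2)*(j + 4)*(j + 3)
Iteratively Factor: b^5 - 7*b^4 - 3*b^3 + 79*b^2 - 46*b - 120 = (b + 3)*(b^4 - 10*b^3 + 27*b^2 - 2*b - 40) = (b - 2)*(b + 3)*(b^3 - 8*b^2 + 11*b + 20) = (b - 2)*(b + 1)*(b + 3)*(b^2 - 9*b + 20) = (b - 5)*(b - 2)*(b + 1)*(b + 3)*(b - 4)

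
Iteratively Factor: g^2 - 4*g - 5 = (g + 1)*(g - 5)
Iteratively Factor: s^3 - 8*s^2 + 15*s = (s - 3)*(s^2 - 5*s) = (s - 5)*(s - 3)*(s)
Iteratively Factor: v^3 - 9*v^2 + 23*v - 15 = (v - 3)*(v^2 - 6*v + 5) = (v - 5)*(v - 3)*(v - 1)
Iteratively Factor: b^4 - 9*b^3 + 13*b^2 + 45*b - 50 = (b + 2)*(b^3 - 11*b^2 + 35*b - 25) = (b - 5)*(b + 2)*(b^2 - 6*b + 5) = (b - 5)*(b - 1)*(b + 2)*(b - 5)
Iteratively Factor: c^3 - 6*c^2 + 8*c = (c - 2)*(c^2 - 4*c) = (c - 4)*(c - 2)*(c)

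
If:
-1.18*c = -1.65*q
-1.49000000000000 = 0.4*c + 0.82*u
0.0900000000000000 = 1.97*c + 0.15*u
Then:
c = 0.19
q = 0.14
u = -1.91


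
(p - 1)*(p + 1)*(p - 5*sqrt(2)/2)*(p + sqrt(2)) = p^4 - 3*sqrt(2)*p^3/2 - 6*p^2 + 3*sqrt(2)*p/2 + 5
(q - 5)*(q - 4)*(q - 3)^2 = q^4 - 15*q^3 + 83*q^2 - 201*q + 180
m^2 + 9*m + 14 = (m + 2)*(m + 7)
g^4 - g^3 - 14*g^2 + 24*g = g*(g - 3)*(g - 2)*(g + 4)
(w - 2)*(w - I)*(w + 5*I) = w^3 - 2*w^2 + 4*I*w^2 + 5*w - 8*I*w - 10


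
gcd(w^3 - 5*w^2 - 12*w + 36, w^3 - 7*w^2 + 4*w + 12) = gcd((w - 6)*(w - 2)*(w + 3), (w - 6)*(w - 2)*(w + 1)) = w^2 - 8*w + 12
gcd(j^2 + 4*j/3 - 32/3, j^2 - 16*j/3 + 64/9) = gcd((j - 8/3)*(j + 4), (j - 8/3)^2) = j - 8/3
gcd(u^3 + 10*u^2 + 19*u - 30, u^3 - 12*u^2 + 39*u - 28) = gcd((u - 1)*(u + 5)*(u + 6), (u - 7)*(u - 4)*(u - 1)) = u - 1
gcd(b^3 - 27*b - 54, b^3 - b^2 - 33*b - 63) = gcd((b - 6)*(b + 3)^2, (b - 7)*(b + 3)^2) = b^2 + 6*b + 9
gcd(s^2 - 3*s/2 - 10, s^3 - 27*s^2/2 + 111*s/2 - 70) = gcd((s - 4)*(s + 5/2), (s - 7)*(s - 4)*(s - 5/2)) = s - 4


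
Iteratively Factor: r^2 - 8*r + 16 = (r - 4)*(r - 4)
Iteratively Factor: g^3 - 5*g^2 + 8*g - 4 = (g - 2)*(g^2 - 3*g + 2) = (g - 2)^2*(g - 1)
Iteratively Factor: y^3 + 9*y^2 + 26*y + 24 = (y + 4)*(y^2 + 5*y + 6) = (y + 2)*(y + 4)*(y + 3)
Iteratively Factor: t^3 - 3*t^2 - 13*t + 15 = (t - 5)*(t^2 + 2*t - 3) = (t - 5)*(t - 1)*(t + 3)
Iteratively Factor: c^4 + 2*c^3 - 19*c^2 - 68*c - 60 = (c - 5)*(c^3 + 7*c^2 + 16*c + 12) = (c - 5)*(c + 2)*(c^2 + 5*c + 6) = (c - 5)*(c + 2)*(c + 3)*(c + 2)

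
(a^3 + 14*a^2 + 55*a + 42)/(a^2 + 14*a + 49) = (a^2 + 7*a + 6)/(a + 7)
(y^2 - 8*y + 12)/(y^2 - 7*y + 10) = (y - 6)/(y - 5)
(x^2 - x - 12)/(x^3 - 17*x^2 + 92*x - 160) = (x + 3)/(x^2 - 13*x + 40)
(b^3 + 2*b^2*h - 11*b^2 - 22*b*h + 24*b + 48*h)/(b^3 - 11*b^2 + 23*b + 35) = (b^3 + 2*b^2*h - 11*b^2 - 22*b*h + 24*b + 48*h)/(b^3 - 11*b^2 + 23*b + 35)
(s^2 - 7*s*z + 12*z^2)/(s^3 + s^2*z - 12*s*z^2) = (s - 4*z)/(s*(s + 4*z))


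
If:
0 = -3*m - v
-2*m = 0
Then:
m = 0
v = 0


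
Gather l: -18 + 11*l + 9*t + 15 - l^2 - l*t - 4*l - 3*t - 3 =-l^2 + l*(7 - t) + 6*t - 6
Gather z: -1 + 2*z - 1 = 2*z - 2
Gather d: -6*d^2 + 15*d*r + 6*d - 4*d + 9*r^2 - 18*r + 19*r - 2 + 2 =-6*d^2 + d*(15*r + 2) + 9*r^2 + r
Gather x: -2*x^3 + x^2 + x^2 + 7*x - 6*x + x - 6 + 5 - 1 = -2*x^3 + 2*x^2 + 2*x - 2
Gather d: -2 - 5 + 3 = -4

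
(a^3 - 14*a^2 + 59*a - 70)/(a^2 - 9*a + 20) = (a^2 - 9*a + 14)/(a - 4)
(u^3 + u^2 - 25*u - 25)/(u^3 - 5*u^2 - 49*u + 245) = (u^2 + 6*u + 5)/(u^2 - 49)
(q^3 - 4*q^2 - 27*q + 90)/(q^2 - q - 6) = (q^2 - q - 30)/(q + 2)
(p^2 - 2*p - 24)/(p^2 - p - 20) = (p - 6)/(p - 5)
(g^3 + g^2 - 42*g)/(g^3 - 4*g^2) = (g^2 + g - 42)/(g*(g - 4))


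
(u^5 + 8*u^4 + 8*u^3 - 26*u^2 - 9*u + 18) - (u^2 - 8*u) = u^5 + 8*u^4 + 8*u^3 - 27*u^2 - u + 18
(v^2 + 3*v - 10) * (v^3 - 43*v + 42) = v^5 + 3*v^4 - 53*v^3 - 87*v^2 + 556*v - 420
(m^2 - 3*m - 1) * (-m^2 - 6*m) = -m^4 - 3*m^3 + 19*m^2 + 6*m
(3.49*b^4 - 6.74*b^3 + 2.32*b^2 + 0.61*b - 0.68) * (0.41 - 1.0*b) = -3.49*b^5 + 8.1709*b^4 - 5.0834*b^3 + 0.3412*b^2 + 0.9301*b - 0.2788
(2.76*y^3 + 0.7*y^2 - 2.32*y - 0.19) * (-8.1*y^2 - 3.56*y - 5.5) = -22.356*y^5 - 15.4956*y^4 + 1.12*y^3 + 5.9482*y^2 + 13.4364*y + 1.045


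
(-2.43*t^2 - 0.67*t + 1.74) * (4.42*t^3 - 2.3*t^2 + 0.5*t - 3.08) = -10.7406*t^5 + 2.6276*t^4 + 8.0168*t^3 + 3.1474*t^2 + 2.9336*t - 5.3592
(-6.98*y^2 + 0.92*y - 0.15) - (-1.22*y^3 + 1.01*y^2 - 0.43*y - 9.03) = 1.22*y^3 - 7.99*y^2 + 1.35*y + 8.88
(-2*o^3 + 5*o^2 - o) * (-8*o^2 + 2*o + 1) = 16*o^5 - 44*o^4 + 16*o^3 + 3*o^2 - o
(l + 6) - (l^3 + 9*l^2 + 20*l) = -l^3 - 9*l^2 - 19*l + 6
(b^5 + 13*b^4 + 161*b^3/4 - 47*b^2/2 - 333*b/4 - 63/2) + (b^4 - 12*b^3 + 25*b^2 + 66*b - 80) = b^5 + 14*b^4 + 113*b^3/4 + 3*b^2/2 - 69*b/4 - 223/2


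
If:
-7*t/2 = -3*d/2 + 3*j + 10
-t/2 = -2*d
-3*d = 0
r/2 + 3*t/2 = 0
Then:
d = 0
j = -10/3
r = 0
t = 0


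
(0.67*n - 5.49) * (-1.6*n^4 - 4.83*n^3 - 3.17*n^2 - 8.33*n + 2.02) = -1.072*n^5 + 5.5479*n^4 + 24.3928*n^3 + 11.8222*n^2 + 47.0851*n - 11.0898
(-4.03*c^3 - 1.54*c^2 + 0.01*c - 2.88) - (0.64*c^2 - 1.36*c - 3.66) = -4.03*c^3 - 2.18*c^2 + 1.37*c + 0.78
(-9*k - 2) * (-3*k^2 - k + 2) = 27*k^3 + 15*k^2 - 16*k - 4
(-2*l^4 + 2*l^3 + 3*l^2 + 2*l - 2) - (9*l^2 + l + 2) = -2*l^4 + 2*l^3 - 6*l^2 + l - 4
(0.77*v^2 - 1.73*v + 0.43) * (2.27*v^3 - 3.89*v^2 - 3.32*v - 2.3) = 1.7479*v^5 - 6.9224*v^4 + 5.1494*v^3 + 2.2999*v^2 + 2.5514*v - 0.989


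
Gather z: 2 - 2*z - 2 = -2*z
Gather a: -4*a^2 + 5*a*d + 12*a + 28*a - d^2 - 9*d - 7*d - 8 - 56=-4*a^2 + a*(5*d + 40) - d^2 - 16*d - 64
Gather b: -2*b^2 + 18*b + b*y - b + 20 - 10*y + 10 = -2*b^2 + b*(y + 17) - 10*y + 30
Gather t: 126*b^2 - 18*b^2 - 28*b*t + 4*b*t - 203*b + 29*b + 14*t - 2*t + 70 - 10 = 108*b^2 - 174*b + t*(12 - 24*b) + 60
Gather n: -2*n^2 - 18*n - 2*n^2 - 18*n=-4*n^2 - 36*n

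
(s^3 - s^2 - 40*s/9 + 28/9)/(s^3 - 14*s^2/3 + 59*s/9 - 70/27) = 3*(s + 2)/(3*s - 5)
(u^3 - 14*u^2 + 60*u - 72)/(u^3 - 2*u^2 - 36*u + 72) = (u - 6)/(u + 6)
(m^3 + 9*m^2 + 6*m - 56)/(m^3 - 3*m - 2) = (m^2 + 11*m + 28)/(m^2 + 2*m + 1)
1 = 1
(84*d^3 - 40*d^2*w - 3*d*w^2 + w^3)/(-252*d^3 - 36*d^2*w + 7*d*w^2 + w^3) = (14*d^2 - 9*d*w + w^2)/(-42*d^2 + d*w + w^2)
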